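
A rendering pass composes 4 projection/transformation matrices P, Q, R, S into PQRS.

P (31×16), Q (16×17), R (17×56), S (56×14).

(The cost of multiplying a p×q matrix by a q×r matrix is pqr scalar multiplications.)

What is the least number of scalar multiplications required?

Adjacent pairs: PQ = 31·16·17 = 8432; QR = 16·17·56 = 15232; RS = 17·56·14 = 13328.
Length 3: P..R: k=1: 0+15232+31·16·56=43008; k=2: 8432+0+31·17·56=37944 → min 37944 | Q..S: k=2: 0+13328+16·17·14=17136; k=3: 15232+0+16·56·14=27776 → min 17136.
Length 4: P..S: k=1: 0+17136+31·16·14=24080; k=2: 8432+13328+31·17·14=29138; k=3: 37944+0+31·56·14=62248 → min 24080.
Optimal order: (P(Q(RS))) with cost 24080.

24080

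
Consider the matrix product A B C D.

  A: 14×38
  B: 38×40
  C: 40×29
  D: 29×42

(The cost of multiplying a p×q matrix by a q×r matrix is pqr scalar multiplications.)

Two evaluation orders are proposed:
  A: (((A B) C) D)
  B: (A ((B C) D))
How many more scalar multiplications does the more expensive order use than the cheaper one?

Order A = (((A B) C) D): (A B): 14×38 by 38×40 → 14×40, cost 14·38·40 = 21280; ((A B) C): 14×40 by 40×29 → 14×29, cost 14·40·29 = 16240; cumulative 37520; (((A B) C) D): 14×29 by 29×42 → 14×42, cost 14·29·42 = 17052; cumulative 54572. Total 54572.
Order B = (A ((B C) D)): (B C): 38×40 by 40×29 → 38×29, cost 38·40·29 = 44080; ((B C) D): 38×29 by 29×42 → 38×42, cost 38·29·42 = 46284; cumulative 90364; (A ((B C) D)): 14×38 by 38×42 → 14×42, cost 14·38·42 = 22344; cumulative 112708. Total 112708.
Difference: |54572 − 112708| = 58136.

58136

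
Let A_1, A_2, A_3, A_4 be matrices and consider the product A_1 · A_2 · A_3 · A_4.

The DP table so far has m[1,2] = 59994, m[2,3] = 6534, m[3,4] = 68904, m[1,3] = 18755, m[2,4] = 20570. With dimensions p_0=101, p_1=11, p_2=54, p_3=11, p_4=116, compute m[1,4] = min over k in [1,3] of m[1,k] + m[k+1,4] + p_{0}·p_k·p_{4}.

m[1,4] = min over k∈[1,3] of m[1,k]+m[k+1,4]+p_{0}·p_k·p_{4}.
k=1: 0 + 20570 + 101·11·116 = 149446; k=2: 59994 + 68904 + 101·54·116 = 761562; k=3: 18755 + 0 + 101·11·116 = 147631.
Minimum: 147631 at k=3.

147631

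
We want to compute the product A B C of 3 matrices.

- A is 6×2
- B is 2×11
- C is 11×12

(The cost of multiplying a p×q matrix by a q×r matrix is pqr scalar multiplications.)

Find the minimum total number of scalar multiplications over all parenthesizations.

Order (A (B C)): (B C): 2×11 by 11×12 → 2×12, cost 2·11·12 = 264; (A (B C)): 6×2 by 2×12 → 6×12, cost 6·2·12 = 144; cumulative 408. Total 408.
Order ((A B) C): (A B): 6×2 by 2×11 → 6×11, cost 6·2·11 = 132; ((A B) C): 6×11 by 11×12 → 6×12, cost 6·11·12 = 792; cumulative 924. Total 924.
Minimum: 408.

408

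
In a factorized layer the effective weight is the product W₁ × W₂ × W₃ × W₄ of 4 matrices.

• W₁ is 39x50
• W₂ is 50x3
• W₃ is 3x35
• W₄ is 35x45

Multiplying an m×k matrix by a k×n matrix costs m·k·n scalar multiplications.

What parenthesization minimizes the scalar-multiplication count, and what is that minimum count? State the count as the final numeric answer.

15840

Adjacent pairs: W₁W₂ = 39·50·3 = 5850; W₂W₃ = 50·3·35 = 5250; W₃W₄ = 3·35·45 = 4725.
Length 3: W₁..W₃: k=1: 0+5250+39·50·35=73500; k=2: 5850+0+39·3·35=9945 → min 9945 | W₂..W₄: k=2: 0+4725+50·3·45=11475; k=3: 5250+0+50·35·45=84000 → min 11475.
Length 4: W₁..W₄: k=1: 0+11475+39·50·45=99225; k=2: 5850+4725+39·3·45=15840; k=3: 9945+0+39·35·45=71370 → min 15840.
Optimal parenthesization: ((W₁ × W₂) × (W₃ × W₄)) with cost 15840.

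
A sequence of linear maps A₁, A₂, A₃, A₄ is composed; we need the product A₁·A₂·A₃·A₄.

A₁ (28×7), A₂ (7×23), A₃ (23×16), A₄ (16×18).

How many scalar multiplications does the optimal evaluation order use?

8120

Adjacent pairs: A₁A₂ = 28·7·23 = 4508; A₂A₃ = 7·23·16 = 2576; A₃A₄ = 23·16·18 = 6624.
Length 3: A₁..A₃: k=1: 0+2576+28·7·16=5712; k=2: 4508+0+28·23·16=14812 → min 5712 | A₂..A₄: k=2: 0+6624+7·23·18=9522; k=3: 2576+0+7·16·18=4592 → min 4592.
Length 4: A₁..A₄: k=1: 0+4592+28·7·18=8120; k=2: 4508+6624+28·23·18=22724; k=3: 5712+0+28·16·18=13776 → min 8120.
Optimal order: (A₁·((A₂·A₃)·A₄)) with cost 8120.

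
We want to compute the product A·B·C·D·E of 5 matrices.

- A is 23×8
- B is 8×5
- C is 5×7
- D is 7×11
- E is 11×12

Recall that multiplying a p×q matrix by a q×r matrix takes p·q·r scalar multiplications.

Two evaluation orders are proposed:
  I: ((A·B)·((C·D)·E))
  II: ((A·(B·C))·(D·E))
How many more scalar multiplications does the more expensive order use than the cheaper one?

Order I = ((A·B)·((C·D)·E)): (A·B): 23×8 by 8×5 → 23×5, cost 23·8·5 = 920; (C·D): 5×7 by 7×11 → 5×11, cost 5·7·11 = 385; ((C·D)·E): 5×11 by 11×12 → 5×12, cost 5·11·12 = 660; cumulative 1045; ((A·B)·((C·D)·E)): 23×5 by 5×12 → 23×12, cost 23·5·12 = 1380; cumulative 3345. Total 3345.
Order II = ((A·(B·C))·(D·E)): (B·C): 8×5 by 5×7 → 8×7, cost 8·5·7 = 280; (A·(B·C)): 23×8 by 8×7 → 23×7, cost 23·8·7 = 1288; cumulative 1568; (D·E): 7×11 by 11×12 → 7×12, cost 7·11·12 = 924; ((A·(B·C))·(D·E)): 23×7 by 7×12 → 23×12, cost 23·7·12 = 1932; cumulative 4424. Total 4424.
Difference: |3345 − 4424| = 1079.

1079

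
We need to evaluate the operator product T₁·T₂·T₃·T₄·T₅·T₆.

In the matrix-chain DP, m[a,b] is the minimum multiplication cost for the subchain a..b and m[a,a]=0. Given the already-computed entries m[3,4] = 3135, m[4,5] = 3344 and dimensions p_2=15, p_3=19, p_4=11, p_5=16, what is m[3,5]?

5775

m[3,5] = min over k∈[3,4] of m[3,k]+m[k+1,5]+p_{2}·p_k·p_{5}.
k=3: 0 + 3344 + 15·19·16 = 7904; k=4: 3135 + 0 + 15·11·16 = 5775.
Minimum: 5775 at k=4.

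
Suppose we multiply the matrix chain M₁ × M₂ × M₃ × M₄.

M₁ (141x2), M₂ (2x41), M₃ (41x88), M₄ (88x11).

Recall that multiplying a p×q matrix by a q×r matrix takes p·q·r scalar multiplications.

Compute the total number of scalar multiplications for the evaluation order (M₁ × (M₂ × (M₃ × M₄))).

43692

(M₃ × M₄): 41×88 by 88×11 → 41×11, cost 41·88·11 = 39688
(M₂ × (M₃ × M₄)): 2×41 by 41×11 → 2×11, cost 2·41·11 = 902; cumulative 40590
(M₁ × (M₂ × (M₃ × M₄))): 141×2 by 2×11 → 141×11, cost 141·2·11 = 3102; cumulative 43692
Total: 43692 scalar multiplications.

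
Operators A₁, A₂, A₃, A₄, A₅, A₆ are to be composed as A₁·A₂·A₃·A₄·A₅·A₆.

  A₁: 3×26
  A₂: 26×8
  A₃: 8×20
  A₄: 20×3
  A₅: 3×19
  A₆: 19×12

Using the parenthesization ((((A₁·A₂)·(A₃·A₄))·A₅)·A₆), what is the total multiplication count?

(A₁·A₂): 3×26 by 26×8 → 3×8, cost 3·26·8 = 624
(A₃·A₄): 8×20 by 20×3 → 8×3, cost 8·20·3 = 480
((A₁·A₂)·(A₃·A₄)): 3×8 by 8×3 → 3×3, cost 3·8·3 = 72; cumulative 1176
(((A₁·A₂)·(A₃·A₄))·A₅): 3×3 by 3×19 → 3×19, cost 3·3·19 = 171; cumulative 1347
((((A₁·A₂)·(A₃·A₄))·A₅)·A₆): 3×19 by 19×12 → 3×12, cost 3·19·12 = 684; cumulative 2031
Total: 2031 scalar multiplications.

2031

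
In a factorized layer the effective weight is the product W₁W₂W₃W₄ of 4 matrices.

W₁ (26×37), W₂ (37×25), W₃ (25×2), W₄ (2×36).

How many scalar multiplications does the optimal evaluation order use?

Adjacent pairs: W₁W₂ = 26·37·25 = 24050; W₂W₃ = 37·25·2 = 1850; W₃W₄ = 25·2·36 = 1800.
Length 3: W₁..W₃: k=1: 0+1850+26·37·2=3774; k=2: 24050+0+26·25·2=25350 → min 3774 | W₂..W₄: k=2: 0+1800+37·25·36=35100; k=3: 1850+0+37·2·36=4514 → min 4514.
Length 4: W₁..W₄: k=1: 0+4514+26·37·36=39146; k=2: 24050+1800+26·25·36=49250; k=3: 3774+0+26·2·36=5646 → min 5646.
Optimal order: ((W₁(W₂W₃))W₄) with cost 5646.

5646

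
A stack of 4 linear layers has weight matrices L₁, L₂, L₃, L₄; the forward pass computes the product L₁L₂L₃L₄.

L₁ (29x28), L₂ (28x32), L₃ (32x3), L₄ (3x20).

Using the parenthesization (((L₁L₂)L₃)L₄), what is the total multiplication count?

(L₁L₂): 29×28 by 28×32 → 29×32, cost 29·28·32 = 25984
((L₁L₂)L₃): 29×32 by 32×3 → 29×3, cost 29·32·3 = 2784; cumulative 28768
(((L₁L₂)L₃)L₄): 29×3 by 3×20 → 29×20, cost 29·3·20 = 1740; cumulative 30508
Total: 30508 scalar multiplications.

30508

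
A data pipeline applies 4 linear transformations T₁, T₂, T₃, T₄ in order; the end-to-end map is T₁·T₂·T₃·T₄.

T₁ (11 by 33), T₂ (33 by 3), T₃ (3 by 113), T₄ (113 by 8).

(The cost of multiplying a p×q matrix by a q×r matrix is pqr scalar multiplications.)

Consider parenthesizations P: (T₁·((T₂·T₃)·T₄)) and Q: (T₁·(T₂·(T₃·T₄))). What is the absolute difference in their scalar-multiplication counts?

37515

Order P = (T₁·((T₂·T₃)·T₄)): (T₂·T₃): 33×3 by 3×113 → 33×113, cost 33·3·113 = 11187; ((T₂·T₃)·T₄): 33×113 by 113×8 → 33×8, cost 33·113·8 = 29832; cumulative 41019; (T₁·((T₂·T₃)·T₄)): 11×33 by 33×8 → 11×8, cost 11·33·8 = 2904; cumulative 43923. Total 43923.
Order Q = (T₁·(T₂·(T₃·T₄))): (T₃·T₄): 3×113 by 113×8 → 3×8, cost 3·113·8 = 2712; (T₂·(T₃·T₄)): 33×3 by 3×8 → 33×8, cost 33·3·8 = 792; cumulative 3504; (T₁·(T₂·(T₃·T₄))): 11×33 by 33×8 → 11×8, cost 11·33·8 = 2904; cumulative 6408. Total 6408.
Difference: |43923 − 6408| = 37515.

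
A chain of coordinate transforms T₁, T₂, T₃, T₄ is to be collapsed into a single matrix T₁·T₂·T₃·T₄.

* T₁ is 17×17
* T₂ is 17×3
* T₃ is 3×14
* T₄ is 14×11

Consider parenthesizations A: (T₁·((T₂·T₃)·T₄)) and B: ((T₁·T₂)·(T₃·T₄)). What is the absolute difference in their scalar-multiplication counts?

Order A = (T₁·((T₂·T₃)·T₄)): (T₂·T₃): 17×3 by 3×14 → 17×14, cost 17·3·14 = 714; ((T₂·T₃)·T₄): 17×14 by 14×11 → 17×11, cost 17·14·11 = 2618; cumulative 3332; (T₁·((T₂·T₃)·T₄)): 17×17 by 17×11 → 17×11, cost 17·17·11 = 3179; cumulative 6511. Total 6511.
Order B = ((T₁·T₂)·(T₃·T₄)): (T₁·T₂): 17×17 by 17×3 → 17×3, cost 17·17·3 = 867; (T₃·T₄): 3×14 by 14×11 → 3×11, cost 3·14·11 = 462; ((T₁·T₂)·(T₃·T₄)): 17×3 by 3×11 → 17×11, cost 17·3·11 = 561; cumulative 1890. Total 1890.
Difference: |6511 − 1890| = 4621.

4621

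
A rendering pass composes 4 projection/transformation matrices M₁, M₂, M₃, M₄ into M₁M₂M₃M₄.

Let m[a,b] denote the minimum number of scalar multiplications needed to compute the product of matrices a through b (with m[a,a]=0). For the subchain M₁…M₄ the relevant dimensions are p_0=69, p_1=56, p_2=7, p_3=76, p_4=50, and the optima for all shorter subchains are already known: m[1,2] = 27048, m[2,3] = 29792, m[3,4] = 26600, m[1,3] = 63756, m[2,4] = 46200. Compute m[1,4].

m[1,4] = min over k∈[1,3] of m[1,k]+m[k+1,4]+p_{0}·p_k·p_{4}.
k=1: 0 + 46200 + 69·56·50 = 239400; k=2: 27048 + 26600 + 69·7·50 = 77798; k=3: 63756 + 0 + 69·76·50 = 325956.
Minimum: 77798 at k=2.

77798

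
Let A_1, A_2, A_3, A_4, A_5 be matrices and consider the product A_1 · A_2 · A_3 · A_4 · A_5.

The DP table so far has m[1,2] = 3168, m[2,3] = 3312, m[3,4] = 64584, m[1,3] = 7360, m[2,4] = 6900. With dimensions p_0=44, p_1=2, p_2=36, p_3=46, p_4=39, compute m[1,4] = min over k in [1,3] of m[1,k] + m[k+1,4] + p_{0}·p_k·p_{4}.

10332

m[1,4] = min over k∈[1,3] of m[1,k]+m[k+1,4]+p_{0}·p_k·p_{4}.
k=1: 0 + 6900 + 44·2·39 = 10332; k=2: 3168 + 64584 + 44·36·39 = 129528; k=3: 7360 + 0 + 44·46·39 = 86296.
Minimum: 10332 at k=1.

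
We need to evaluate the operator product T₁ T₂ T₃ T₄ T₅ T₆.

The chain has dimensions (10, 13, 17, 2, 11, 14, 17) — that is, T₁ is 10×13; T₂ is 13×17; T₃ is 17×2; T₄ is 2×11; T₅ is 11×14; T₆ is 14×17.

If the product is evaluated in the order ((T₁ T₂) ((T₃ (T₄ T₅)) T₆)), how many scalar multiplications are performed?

(T₁ T₂): 10×13 by 13×17 → 10×17, cost 10·13·17 = 2210
(T₄ T₅): 2×11 by 11×14 → 2×14, cost 2·11·14 = 308
(T₃ (T₄ T₅)): 17×2 by 2×14 → 17×14, cost 17·2·14 = 476; cumulative 784
((T₃ (T₄ T₅)) T₆): 17×14 by 14×17 → 17×17, cost 17·14·17 = 4046; cumulative 4830
((T₁ T₂) ((T₃ (T₄ T₅)) T₆)): 10×17 by 17×17 → 10×17, cost 10·17·17 = 2890; cumulative 9930
Total: 9930 scalar multiplications.

9930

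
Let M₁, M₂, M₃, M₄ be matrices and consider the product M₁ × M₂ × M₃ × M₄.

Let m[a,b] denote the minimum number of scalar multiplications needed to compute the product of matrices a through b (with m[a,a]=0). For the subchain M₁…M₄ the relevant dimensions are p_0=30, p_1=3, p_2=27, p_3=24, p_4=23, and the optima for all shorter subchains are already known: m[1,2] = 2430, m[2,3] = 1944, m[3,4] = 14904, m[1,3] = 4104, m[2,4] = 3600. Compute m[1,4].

5670

m[1,4] = min over k∈[1,3] of m[1,k]+m[k+1,4]+p_{0}·p_k·p_{4}.
k=1: 0 + 3600 + 30·3·23 = 5670; k=2: 2430 + 14904 + 30·27·23 = 35964; k=3: 4104 + 0 + 30·24·23 = 20664.
Minimum: 5670 at k=1.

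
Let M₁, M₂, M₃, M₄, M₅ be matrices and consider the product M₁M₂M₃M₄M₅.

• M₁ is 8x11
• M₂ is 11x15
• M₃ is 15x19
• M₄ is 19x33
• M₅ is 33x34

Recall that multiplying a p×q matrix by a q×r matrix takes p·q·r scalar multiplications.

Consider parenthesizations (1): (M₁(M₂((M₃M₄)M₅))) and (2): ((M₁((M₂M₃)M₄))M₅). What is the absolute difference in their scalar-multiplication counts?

Order (1) = (M₁(M₂((M₃M₄)M₅))): (M₃M₄): 15×19 by 19×33 → 15×33, cost 15·19·33 = 9405; ((M₃M₄)M₅): 15×33 by 33×34 → 15×34, cost 15·33·34 = 16830; cumulative 26235; (M₂((M₃M₄)M₅)): 11×15 by 15×34 → 11×34, cost 11·15·34 = 5610; cumulative 31845; (M₁(M₂((M₃M₄)M₅))): 8×11 by 11×34 → 8×34, cost 8·11·34 = 2992; cumulative 34837. Total 34837.
Order (2) = ((M₁((M₂M₃)M₄))M₅): (M₂M₃): 11×15 by 15×19 → 11×19, cost 11·15·19 = 3135; ((M₂M₃)M₄): 11×19 by 19×33 → 11×33, cost 11·19·33 = 6897; cumulative 10032; (M₁((M₂M₃)M₄)): 8×11 by 11×33 → 8×33, cost 8·11·33 = 2904; cumulative 12936; ((M₁((M₂M₃)M₄))M₅): 8×33 by 33×34 → 8×34, cost 8·33·34 = 8976; cumulative 21912. Total 21912.
Difference: |34837 − 21912| = 12925.

12925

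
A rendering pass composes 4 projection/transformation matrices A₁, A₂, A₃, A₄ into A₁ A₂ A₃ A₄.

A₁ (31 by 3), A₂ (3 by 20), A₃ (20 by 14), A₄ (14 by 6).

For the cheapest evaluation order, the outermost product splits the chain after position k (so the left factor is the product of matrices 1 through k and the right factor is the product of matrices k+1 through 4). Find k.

1

Adjacent pairs: A₁A₂ = 31·3·20 = 1860; A₂A₃ = 3·20·14 = 840; A₃A₄ = 20·14·6 = 1680.
Length 3: A₁..A₃: k=1: 0+840+31·3·14=2142; k=2: 1860+0+31·20·14=10540 → min 2142 | A₂..A₄: k=2: 0+1680+3·20·6=2040; k=3: 840+0+3·14·6=1092 → min 1092.
Top-level splits: k=1: (A₁..A₁)·(A₂..A₄) → 0+1092+31·3·6 = 1650; k=2: (A₁..A₂)·(A₃..A₄) → 1860+1680+31·20·6 = 7260; k=3: (A₁..A₃)·(A₄..A₄) → 2142+0+31·14·6 = 4746.
Best split is after A₁, i.e. k = 1.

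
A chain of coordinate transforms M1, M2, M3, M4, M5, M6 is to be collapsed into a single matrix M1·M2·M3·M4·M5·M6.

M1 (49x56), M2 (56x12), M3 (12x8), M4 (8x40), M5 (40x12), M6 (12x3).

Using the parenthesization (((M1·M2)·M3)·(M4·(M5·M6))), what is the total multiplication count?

(M1·M2): 49×56 by 56×12 → 49×12, cost 49·56·12 = 32928
((M1·M2)·M3): 49×12 by 12×8 → 49×8, cost 49·12·8 = 4704; cumulative 37632
(M5·M6): 40×12 by 12×3 → 40×3, cost 40·12·3 = 1440
(M4·(M5·M6)): 8×40 by 40×3 → 8×3, cost 8·40·3 = 960; cumulative 2400
(((M1·M2)·M3)·(M4·(M5·M6))): 49×8 by 8×3 → 49×3, cost 49·8·3 = 1176; cumulative 41208
Total: 41208 scalar multiplications.

41208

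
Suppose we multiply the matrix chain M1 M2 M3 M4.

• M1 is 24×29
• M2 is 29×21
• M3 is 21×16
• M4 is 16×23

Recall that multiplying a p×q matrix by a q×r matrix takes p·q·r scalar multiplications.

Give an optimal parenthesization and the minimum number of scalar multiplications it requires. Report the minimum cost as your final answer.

29712

Adjacent pairs: M1M2 = 24·29·21 = 14616; M2M3 = 29·21·16 = 9744; M3M4 = 21·16·23 = 7728.
Length 3: M1..M3: k=1: 0+9744+24·29·16=20880; k=2: 14616+0+24·21·16=22680 → min 20880 | M2..M4: k=2: 0+7728+29·21·23=21735; k=3: 9744+0+29·16·23=20416 → min 20416.
Length 4: M1..M4: k=1: 0+20416+24·29·23=36424; k=2: 14616+7728+24·21·23=33936; k=3: 20880+0+24·16·23=29712 → min 29712.
Optimal parenthesization: ((M1 (M2 M3)) M4) with cost 29712.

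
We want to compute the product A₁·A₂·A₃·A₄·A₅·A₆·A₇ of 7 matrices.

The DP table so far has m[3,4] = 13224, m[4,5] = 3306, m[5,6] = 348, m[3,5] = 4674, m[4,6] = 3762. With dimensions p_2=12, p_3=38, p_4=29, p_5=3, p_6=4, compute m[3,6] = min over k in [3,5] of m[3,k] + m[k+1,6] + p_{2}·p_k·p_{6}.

m[3,6] = min over k∈[3,5] of m[3,k]+m[k+1,6]+p_{2}·p_k·p_{6}.
k=3: 0 + 3762 + 12·38·4 = 5586; k=4: 13224 + 348 + 12·29·4 = 14964; k=5: 4674 + 0 + 12·3·4 = 4818.
Minimum: 4818 at k=5.

4818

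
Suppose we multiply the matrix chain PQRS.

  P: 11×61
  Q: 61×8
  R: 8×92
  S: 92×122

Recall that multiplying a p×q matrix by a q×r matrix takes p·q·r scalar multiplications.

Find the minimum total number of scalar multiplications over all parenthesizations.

Adjacent pairs: PQ = 11·61·8 = 5368; QR = 61·8·92 = 44896; RS = 8·92·122 = 89792.
Length 3: P..R: k=1: 0+44896+11·61·92=106628; k=2: 5368+0+11·8·92=13464 → min 13464 | Q..S: k=2: 0+89792+61·8·122=149328; k=3: 44896+0+61·92·122=729560 → min 149328.
Length 4: P..S: k=1: 0+149328+11·61·122=231190; k=2: 5368+89792+11·8·122=105896; k=3: 13464+0+11·92·122=136928 → min 105896.
Optimal order: ((PQ)(RS)) with cost 105896.

105896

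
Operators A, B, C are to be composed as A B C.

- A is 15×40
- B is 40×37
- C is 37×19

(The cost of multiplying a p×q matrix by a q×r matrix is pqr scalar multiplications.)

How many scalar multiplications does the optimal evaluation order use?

Order (A (B C)): (B C): 40×37 by 37×19 → 40×19, cost 40·37·19 = 28120; (A (B C)): 15×40 by 40×19 → 15×19, cost 15·40·19 = 11400; cumulative 39520. Total 39520.
Order ((A B) C): (A B): 15×40 by 40×37 → 15×37, cost 15·40·37 = 22200; ((A B) C): 15×37 by 37×19 → 15×19, cost 15·37·19 = 10545; cumulative 32745. Total 32745.
Minimum: 32745.

32745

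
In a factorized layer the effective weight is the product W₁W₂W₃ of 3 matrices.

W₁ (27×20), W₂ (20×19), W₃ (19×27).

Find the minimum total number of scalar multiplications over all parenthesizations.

Order (W₁(W₂W₃)): (W₂W₃): 20×19 by 19×27 → 20×27, cost 20·19·27 = 10260; (W₁(W₂W₃)): 27×20 by 20×27 → 27×27, cost 27·20·27 = 14580; cumulative 24840. Total 24840.
Order ((W₁W₂)W₃): (W₁W₂): 27×20 by 20×19 → 27×19, cost 27·20·19 = 10260; ((W₁W₂)W₃): 27×19 by 19×27 → 27×27, cost 27·19·27 = 13851; cumulative 24111. Total 24111.
Minimum: 24111.

24111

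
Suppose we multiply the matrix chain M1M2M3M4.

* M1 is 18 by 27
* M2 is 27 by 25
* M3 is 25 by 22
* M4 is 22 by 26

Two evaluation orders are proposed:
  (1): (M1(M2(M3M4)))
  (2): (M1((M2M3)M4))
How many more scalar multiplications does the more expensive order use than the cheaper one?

1556

Order (1) = (M1(M2(M3M4))): (M3M4): 25×22 by 22×26 → 25×26, cost 25·22·26 = 14300; (M2(M3M4)): 27×25 by 25×26 → 27×26, cost 27·25·26 = 17550; cumulative 31850; (M1(M2(M3M4))): 18×27 by 27×26 → 18×26, cost 18·27·26 = 12636; cumulative 44486. Total 44486.
Order (2) = (M1((M2M3)M4)): (M2M3): 27×25 by 25×22 → 27×22, cost 27·25·22 = 14850; ((M2M3)M4): 27×22 by 22×26 → 27×26, cost 27·22·26 = 15444; cumulative 30294; (M1((M2M3)M4)): 18×27 by 27×26 → 18×26, cost 18·27·26 = 12636; cumulative 42930. Total 42930.
Difference: |44486 − 42930| = 1556.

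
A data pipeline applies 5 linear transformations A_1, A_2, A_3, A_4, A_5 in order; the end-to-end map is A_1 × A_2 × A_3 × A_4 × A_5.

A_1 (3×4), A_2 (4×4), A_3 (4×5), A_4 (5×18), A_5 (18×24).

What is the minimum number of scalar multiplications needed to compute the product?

Adjacent pairs: A_1A_2 = 3·4·4 = 48; A_2A_3 = 4·4·5 = 80; A_3A_4 = 4·5·18 = 360; A_4A_5 = 5·18·24 = 2160.
Length 3: A_1..A_3: k=1: 0+80+3·4·5=140; k=2: 48+0+3·4·5=108 → min 108 | A_2..A_4: k=2: 0+360+4·4·18=648; k=3: 80+0+4·5·18=440 → min 440 | A_3..A_5: k=3: 0+2160+4·5·24=2640; k=4: 360+0+4·18·24=2088 → min 2088.
Length 4: A_1..A_4: k=1: 0+440+3·4·18=656; k=2: 48+360+3·4·18=624; k=3: 108+0+3·5·18=378 → min 378 | A_2..A_5: k=2: 0+2088+4·4·24=2472; k=3: 80+2160+4·5·24=2720; k=4: 440+0+4·18·24=2168 → min 2168.
Length 5: A_1..A_5: k=1: 0+2168+3·4·24=2456; k=2: 48+2088+3·4·24=2424; k=3: 108+2160+3·5·24=2628; k=4: 378+0+3·18·24=1674 → min 1674.
Optimal order: ((((A_1 × A_2) × A_3) × A_4) × A_5) with cost 1674.

1674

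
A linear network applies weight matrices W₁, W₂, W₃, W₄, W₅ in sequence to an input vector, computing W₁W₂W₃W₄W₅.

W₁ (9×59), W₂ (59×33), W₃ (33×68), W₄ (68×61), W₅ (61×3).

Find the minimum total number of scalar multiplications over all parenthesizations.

Adjacent pairs: W₁W₂ = 9·59·33 = 17523; W₂W₃ = 59·33·68 = 132396; W₃W₄ = 33·68·61 = 136884; W₄W₅ = 68·61·3 = 12444.
Length 3: W₁..W₃: k=1: 0+132396+9·59·68=168504; k=2: 17523+0+9·33·68=37719 → min 37719 | W₂..W₄: k=2: 0+136884+59·33·61=255651; k=3: 132396+0+59·68·61=377128 → min 255651 | W₃..W₅: k=3: 0+12444+33·68·3=19176; k=4: 136884+0+33·61·3=142923 → min 19176.
Length 4: W₁..W₄: k=1: 0+255651+9·59·61=288042; k=2: 17523+136884+9·33·61=172524; k=3: 37719+0+9·68·61=75051 → min 75051 | W₂..W₅: k=2: 0+19176+59·33·3=25017; k=3: 132396+12444+59·68·3=156876; k=4: 255651+0+59·61·3=266448 → min 25017.
Length 5: W₁..W₅: k=1: 0+25017+9·59·3=26610; k=2: 17523+19176+9·33·3=37590; k=3: 37719+12444+9·68·3=51999; k=4: 75051+0+9·61·3=76698 → min 26610.
Optimal order: (W₁(W₂(W₃(W₄W₅)))) with cost 26610.

26610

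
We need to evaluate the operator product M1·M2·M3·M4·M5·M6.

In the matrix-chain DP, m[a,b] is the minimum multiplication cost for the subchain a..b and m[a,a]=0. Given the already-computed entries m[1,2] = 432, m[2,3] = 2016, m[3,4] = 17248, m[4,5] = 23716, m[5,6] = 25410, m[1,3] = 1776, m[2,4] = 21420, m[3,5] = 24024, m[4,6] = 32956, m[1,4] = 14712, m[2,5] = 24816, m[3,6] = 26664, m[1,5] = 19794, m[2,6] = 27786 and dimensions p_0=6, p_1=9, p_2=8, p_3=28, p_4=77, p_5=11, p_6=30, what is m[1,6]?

21774

m[1,6] = min over k∈[1,5] of m[1,k]+m[k+1,6]+p_{0}·p_k·p_{6}.
k=1: 0 + 27786 + 6·9·30 = 29406; k=2: 432 + 26664 + 6·8·30 = 28536; k=3: 1776 + 32956 + 6·28·30 = 39772; k=4: 14712 + 25410 + 6·77·30 = 53982; k=5: 19794 + 0 + 6·11·30 = 21774.
Minimum: 21774 at k=5.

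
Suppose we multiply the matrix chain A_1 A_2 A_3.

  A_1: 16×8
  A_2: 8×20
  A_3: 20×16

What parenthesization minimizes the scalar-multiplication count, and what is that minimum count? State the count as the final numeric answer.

4608

(A_1 (A_2 A_3)): cost 4608.
((A_1 A_2) A_3): cost 7680.
Optimal: (A_1 (A_2 A_3)) with cost 4608.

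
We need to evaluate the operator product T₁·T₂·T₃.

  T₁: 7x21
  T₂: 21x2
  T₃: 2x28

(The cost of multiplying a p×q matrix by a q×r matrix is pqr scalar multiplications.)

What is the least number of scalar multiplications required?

686

Order (T₁·(T₂·T₃)): (T₂·T₃): 21×2 by 2×28 → 21×28, cost 21·2·28 = 1176; (T₁·(T₂·T₃)): 7×21 by 21×28 → 7×28, cost 7·21·28 = 4116; cumulative 5292. Total 5292.
Order ((T₁·T₂)·T₃): (T₁·T₂): 7×21 by 21×2 → 7×2, cost 7·21·2 = 294; ((T₁·T₂)·T₃): 7×2 by 2×28 → 7×28, cost 7·2·28 = 392; cumulative 686. Total 686.
Minimum: 686.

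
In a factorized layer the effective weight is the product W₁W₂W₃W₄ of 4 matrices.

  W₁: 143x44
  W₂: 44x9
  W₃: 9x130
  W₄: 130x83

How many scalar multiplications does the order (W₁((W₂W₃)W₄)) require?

(W₂W₃): 44×9 by 9×130 → 44×130, cost 44·9·130 = 51480
((W₂W₃)W₄): 44×130 by 130×83 → 44×83, cost 44·130·83 = 474760; cumulative 526240
(W₁((W₂W₃)W₄)): 143×44 by 44×83 → 143×83, cost 143·44·83 = 522236; cumulative 1048476
Total: 1048476 scalar multiplications.

1048476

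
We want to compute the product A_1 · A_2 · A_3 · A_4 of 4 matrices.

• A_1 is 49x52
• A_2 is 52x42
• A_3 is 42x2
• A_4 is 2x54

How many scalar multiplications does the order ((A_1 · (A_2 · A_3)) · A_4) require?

14756

(A_2 · A_3): 52×42 by 42×2 → 52×2, cost 52·42·2 = 4368
(A_1 · (A_2 · A_3)): 49×52 by 52×2 → 49×2, cost 49·52·2 = 5096; cumulative 9464
((A_1 · (A_2 · A_3)) · A_4): 49×2 by 2×54 → 49×54, cost 49·2·54 = 5292; cumulative 14756
Total: 14756 scalar multiplications.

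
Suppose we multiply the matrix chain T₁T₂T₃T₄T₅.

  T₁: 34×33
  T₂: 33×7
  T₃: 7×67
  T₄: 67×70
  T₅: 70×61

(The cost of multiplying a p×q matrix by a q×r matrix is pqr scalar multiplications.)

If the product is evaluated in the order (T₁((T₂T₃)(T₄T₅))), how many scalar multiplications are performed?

504880

(T₂T₃): 33×7 by 7×67 → 33×67, cost 33·7·67 = 15477
(T₄T₅): 67×70 by 70×61 → 67×61, cost 67·70·61 = 286090
((T₂T₃)(T₄T₅)): 33×67 by 67×61 → 33×61, cost 33·67·61 = 134871; cumulative 436438
(T₁((T₂T₃)(T₄T₅))): 34×33 by 33×61 → 34×61, cost 34·33·61 = 68442; cumulative 504880
Total: 504880 scalar multiplications.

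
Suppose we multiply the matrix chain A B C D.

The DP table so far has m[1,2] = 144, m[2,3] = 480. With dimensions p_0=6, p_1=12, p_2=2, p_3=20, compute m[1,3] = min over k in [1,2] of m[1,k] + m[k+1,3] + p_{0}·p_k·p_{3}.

m[1,3] = min over k∈[1,2] of m[1,k]+m[k+1,3]+p_{0}·p_k·p_{3}.
k=1: 0 + 480 + 6·12·20 = 1920; k=2: 144 + 0 + 6·2·20 = 384.
Minimum: 384 at k=2.

384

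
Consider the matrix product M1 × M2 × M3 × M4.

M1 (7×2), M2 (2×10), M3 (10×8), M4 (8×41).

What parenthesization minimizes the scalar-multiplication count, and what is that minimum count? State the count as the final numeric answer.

Adjacent pairs: M1M2 = 7·2·10 = 140; M2M3 = 2·10·8 = 160; M3M4 = 10·8·41 = 3280.
Length 3: M1..M3: k=1: 0+160+7·2·8=272; k=2: 140+0+7·10·8=700 → min 272 | M2..M4: k=2: 0+3280+2·10·41=4100; k=3: 160+0+2·8·41=816 → min 816.
Length 4: M1..M4: k=1: 0+816+7·2·41=1390; k=2: 140+3280+7·10·41=6290; k=3: 272+0+7·8·41=2568 → min 1390.
Optimal parenthesization: (M1 × ((M2 × M3) × M4)) with cost 1390.

1390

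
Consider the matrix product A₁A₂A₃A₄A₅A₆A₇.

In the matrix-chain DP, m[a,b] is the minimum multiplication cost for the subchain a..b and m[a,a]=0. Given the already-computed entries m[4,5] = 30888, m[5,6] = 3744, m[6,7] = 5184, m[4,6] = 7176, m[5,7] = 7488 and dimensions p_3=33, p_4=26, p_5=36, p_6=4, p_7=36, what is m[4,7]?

m[4,7] = min over k∈[4,6] of m[4,k]+m[k+1,7]+p_{3}·p_k·p_{7}.
k=4: 0 + 7488 + 33·26·36 = 38376; k=5: 30888 + 5184 + 33·36·36 = 78840; k=6: 7176 + 0 + 33·4·36 = 11928.
Minimum: 11928 at k=6.

11928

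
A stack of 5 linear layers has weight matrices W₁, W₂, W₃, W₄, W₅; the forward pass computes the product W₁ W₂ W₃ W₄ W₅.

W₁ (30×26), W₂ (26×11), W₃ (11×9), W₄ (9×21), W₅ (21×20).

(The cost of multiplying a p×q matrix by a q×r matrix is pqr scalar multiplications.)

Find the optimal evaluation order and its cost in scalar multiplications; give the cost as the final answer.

18774

Adjacent pairs: W₁W₂ = 30·26·11 = 8580; W₂W₃ = 26·11·9 = 2574; W₃W₄ = 11·9·21 = 2079; W₄W₅ = 9·21·20 = 3780.
Length 3: W₁..W₃: k=1: 0+2574+30·26·9=9594; k=2: 8580+0+30·11·9=11550 → min 9594 | W₂..W₄: k=2: 0+2079+26·11·21=8085; k=3: 2574+0+26·9·21=7488 → min 7488 | W₃..W₅: k=3: 0+3780+11·9·20=5760; k=4: 2079+0+11·21·20=6699 → min 5760.
Length 4: W₁..W₄: k=1: 0+7488+30·26·21=23868; k=2: 8580+2079+30·11·21=17589; k=3: 9594+0+30·9·21=15264 → min 15264 | W₂..W₅: k=2: 0+5760+26·11·20=11480; k=3: 2574+3780+26·9·20=11034; k=4: 7488+0+26·21·20=18408 → min 11034.
Length 5: W₁..W₅: k=1: 0+11034+30·26·20=26634; k=2: 8580+5760+30·11·20=20940; k=3: 9594+3780+30·9·20=18774; k=4: 15264+0+30·21·20=27864 → min 18774.
Optimal parenthesization: ((W₁ (W₂ W₃)) (W₄ W₅)) with cost 18774.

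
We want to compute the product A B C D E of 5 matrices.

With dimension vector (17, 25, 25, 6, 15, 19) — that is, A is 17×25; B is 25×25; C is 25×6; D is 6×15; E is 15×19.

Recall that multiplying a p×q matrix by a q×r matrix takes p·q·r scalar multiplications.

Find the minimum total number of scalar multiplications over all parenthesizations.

Adjacent pairs: AB = 17·25·25 = 10625; BC = 25·25·6 = 3750; CD = 25·6·15 = 2250; DE = 6·15·19 = 1710.
Length 3: A..C: k=1: 0+3750+17·25·6=6300; k=2: 10625+0+17·25·6=13175 → min 6300 | B..D: k=2: 0+2250+25·25·15=11625; k=3: 3750+0+25·6·15=6000 → min 6000 | C..E: k=3: 0+1710+25·6·19=4560; k=4: 2250+0+25·15·19=9375 → min 4560.
Length 4: A..D: k=1: 0+6000+17·25·15=12375; k=2: 10625+2250+17·25·15=19250; k=3: 6300+0+17·6·15=7830 → min 7830 | B..E: k=2: 0+4560+25·25·19=16435; k=3: 3750+1710+25·6·19=8310; k=4: 6000+0+25·15·19=13125 → min 8310.
Length 5: A..E: k=1: 0+8310+17·25·19=16385; k=2: 10625+4560+17·25·19=23260; k=3: 6300+1710+17·6·19=9948; k=4: 7830+0+17·15·19=12675 → min 9948.
Optimal order: ((A (B C)) (D E)) with cost 9948.

9948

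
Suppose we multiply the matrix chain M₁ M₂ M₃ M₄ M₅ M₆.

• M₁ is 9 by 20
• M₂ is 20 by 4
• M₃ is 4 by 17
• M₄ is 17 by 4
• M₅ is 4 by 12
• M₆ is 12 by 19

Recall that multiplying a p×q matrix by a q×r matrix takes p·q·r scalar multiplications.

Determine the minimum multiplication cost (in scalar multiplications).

Adjacent pairs: M₁M₂ = 9·20·4 = 720; M₂M₃ = 20·4·17 = 1360; M₃M₄ = 4·17·4 = 272; M₄M₅ = 17·4·12 = 816; M₅M₆ = 4·12·19 = 912.
Length 3: M₁..M₃: k=1: 0+1360+9·20·17=4420; k=2: 720+0+9·4·17=1332 → min 1332 | M₂..M₄: k=2: 0+272+20·4·4=592; k=3: 1360+0+20·17·4=2720 → min 592 | M₃..M₅: k=3: 0+816+4·17·12=1632; k=4: 272+0+4·4·12=464 → min 464 | M₄..M₆: k=4: 0+912+17·4·19=2204; k=5: 816+0+17·12·19=4692 → min 2204.
Length 4: M₁..M₄: k=1: 0+592+9·20·4=1312; k=2: 720+272+9·4·4=1136; k=3: 1332+0+9·17·4=1944 → min 1136 | M₂..M₅: k=2: 0+464+20·4·12=1424; k=3: 1360+816+20·17·12=6256; k=4: 592+0+20·4·12=1552 → min 1424 | M₃..M₆: k=3: 0+2204+4·17·19=3496; k=4: 272+912+4·4·19=1488; k=5: 464+0+4·12·19=1376 → min 1376.
Length 5: M₁..M₅: k=1: 0+1424+9·20·12=3584; k=2: 720+464+9·4·12=1616; k=3: 1332+816+9·17·12=3984; k=4: 1136+0+9·4·12=1568 → min 1568 | M₂..M₆: k=2: 0+1376+20·4·19=2896; k=3: 1360+2204+20·17·19=10024; k=4: 592+912+20·4·19=3024; k=5: 1424+0+20·12·19=5984 → min 2896.
Length 6: M₁..M₆: k=1: 0+2896+9·20·19=6316; k=2: 720+1376+9·4·19=2780; k=3: 1332+2204+9·17·19=6443; k=4: 1136+912+9·4·19=2732; k=5: 1568+0+9·12·19=3620 → min 2732.
Optimal order: (((M₁ M₂) (M₃ M₄)) (M₅ M₆)) with cost 2732.

2732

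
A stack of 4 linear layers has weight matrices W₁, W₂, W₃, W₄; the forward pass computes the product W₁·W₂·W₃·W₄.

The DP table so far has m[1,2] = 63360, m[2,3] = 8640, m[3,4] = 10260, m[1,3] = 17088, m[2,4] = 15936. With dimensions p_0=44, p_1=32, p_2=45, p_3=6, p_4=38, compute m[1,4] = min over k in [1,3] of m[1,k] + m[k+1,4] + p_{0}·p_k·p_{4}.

m[1,4] = min over k∈[1,3] of m[1,k]+m[k+1,4]+p_{0}·p_k·p_{4}.
k=1: 0 + 15936 + 44·32·38 = 69440; k=2: 63360 + 10260 + 44·45·38 = 148860; k=3: 17088 + 0 + 44·6·38 = 27120.
Minimum: 27120 at k=3.

27120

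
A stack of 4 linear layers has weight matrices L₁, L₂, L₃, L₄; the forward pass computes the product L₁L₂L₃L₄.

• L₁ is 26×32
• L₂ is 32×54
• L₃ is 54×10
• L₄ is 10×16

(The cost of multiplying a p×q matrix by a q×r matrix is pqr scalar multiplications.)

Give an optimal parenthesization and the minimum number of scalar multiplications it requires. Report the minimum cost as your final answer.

Adjacent pairs: L₁L₂ = 26·32·54 = 44928; L₂L₃ = 32·54·10 = 17280; L₃L₄ = 54·10·16 = 8640.
Length 3: L₁..L₃: k=1: 0+17280+26·32·10=25600; k=2: 44928+0+26·54·10=58968 → min 25600 | L₂..L₄: k=2: 0+8640+32·54·16=36288; k=3: 17280+0+32·10·16=22400 → min 22400.
Length 4: L₁..L₄: k=1: 0+22400+26·32·16=35712; k=2: 44928+8640+26·54·16=76032; k=3: 25600+0+26·10·16=29760 → min 29760.
Optimal parenthesization: ((L₁(L₂L₃))L₄) with cost 29760.

29760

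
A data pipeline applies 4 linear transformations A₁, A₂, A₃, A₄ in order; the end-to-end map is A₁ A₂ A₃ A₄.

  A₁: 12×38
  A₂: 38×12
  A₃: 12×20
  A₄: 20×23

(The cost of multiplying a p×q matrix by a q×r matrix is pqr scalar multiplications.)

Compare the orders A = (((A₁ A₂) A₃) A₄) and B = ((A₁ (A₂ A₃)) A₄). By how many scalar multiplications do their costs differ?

9888

Order A = (((A₁ A₂) A₃) A₄): (A₁ A₂): 12×38 by 38×12 → 12×12, cost 12·38·12 = 5472; ((A₁ A₂) A₃): 12×12 by 12×20 → 12×20, cost 12·12·20 = 2880; cumulative 8352; (((A₁ A₂) A₃) A₄): 12×20 by 20×23 → 12×23, cost 12·20·23 = 5520; cumulative 13872. Total 13872.
Order B = ((A₁ (A₂ A₃)) A₄): (A₂ A₃): 38×12 by 12×20 → 38×20, cost 38·12·20 = 9120; (A₁ (A₂ A₃)): 12×38 by 38×20 → 12×20, cost 12·38·20 = 9120; cumulative 18240; ((A₁ (A₂ A₃)) A₄): 12×20 by 20×23 → 12×23, cost 12·20·23 = 5520; cumulative 23760. Total 23760.
Difference: |13872 − 23760| = 9888.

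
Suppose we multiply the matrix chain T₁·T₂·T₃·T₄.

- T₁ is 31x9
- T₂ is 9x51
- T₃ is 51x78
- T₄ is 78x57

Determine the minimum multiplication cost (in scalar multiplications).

91719

Adjacent pairs: T₁T₂ = 31·9·51 = 14229; T₂T₃ = 9·51·78 = 35802; T₃T₄ = 51·78·57 = 226746.
Length 3: T₁..T₃: k=1: 0+35802+31·9·78=57564; k=2: 14229+0+31·51·78=137547 → min 57564 | T₂..T₄: k=2: 0+226746+9·51·57=252909; k=3: 35802+0+9·78·57=75816 → min 75816.
Length 4: T₁..T₄: k=1: 0+75816+31·9·57=91719; k=2: 14229+226746+31·51·57=331092; k=3: 57564+0+31·78·57=195390 → min 91719.
Optimal order: (T₁·((T₂·T₃)·T₄)) with cost 91719.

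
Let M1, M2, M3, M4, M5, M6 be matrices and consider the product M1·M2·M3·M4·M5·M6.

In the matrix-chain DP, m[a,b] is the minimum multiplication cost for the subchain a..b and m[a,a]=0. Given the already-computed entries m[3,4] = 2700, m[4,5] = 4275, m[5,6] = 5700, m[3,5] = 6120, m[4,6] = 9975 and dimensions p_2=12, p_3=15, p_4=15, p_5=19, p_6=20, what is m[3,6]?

10680

m[3,6] = min over k∈[3,5] of m[3,k]+m[k+1,6]+p_{2}·p_k·p_{6}.
k=3: 0 + 9975 + 12·15·20 = 13575; k=4: 2700 + 5700 + 12·15·20 = 12000; k=5: 6120 + 0 + 12·19·20 = 10680.
Minimum: 10680 at k=5.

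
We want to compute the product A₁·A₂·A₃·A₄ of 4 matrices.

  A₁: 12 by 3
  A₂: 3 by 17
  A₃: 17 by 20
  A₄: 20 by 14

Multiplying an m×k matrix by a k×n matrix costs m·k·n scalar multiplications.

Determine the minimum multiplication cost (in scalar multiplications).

2364

Adjacent pairs: A₁A₂ = 12·3·17 = 612; A₂A₃ = 3·17·20 = 1020; A₃A₄ = 17·20·14 = 4760.
Length 3: A₁..A₃: k=1: 0+1020+12·3·20=1740; k=2: 612+0+12·17·20=4692 → min 1740 | A₂..A₄: k=2: 0+4760+3·17·14=5474; k=3: 1020+0+3·20·14=1860 → min 1860.
Length 4: A₁..A₄: k=1: 0+1860+12·3·14=2364; k=2: 612+4760+12·17·14=8228; k=3: 1740+0+12·20·14=5100 → min 2364.
Optimal order: (A₁·((A₂·A₃)·A₄)) with cost 2364.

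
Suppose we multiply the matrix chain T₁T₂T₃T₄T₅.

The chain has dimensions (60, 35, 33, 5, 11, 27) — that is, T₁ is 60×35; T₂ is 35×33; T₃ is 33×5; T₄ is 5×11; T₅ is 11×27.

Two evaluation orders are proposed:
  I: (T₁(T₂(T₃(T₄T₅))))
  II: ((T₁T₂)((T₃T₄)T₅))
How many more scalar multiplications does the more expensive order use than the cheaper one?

Order I = (T₁(T₂(T₃(T₄T₅)))): (T₄T₅): 5×11 by 11×27 → 5×27, cost 5·11·27 = 1485; (T₃(T₄T₅)): 33×5 by 5×27 → 33×27, cost 33·5·27 = 4455; cumulative 5940; (T₂(T₃(T₄T₅))): 35×33 by 33×27 → 35×27, cost 35·33·27 = 31185; cumulative 37125; (T₁(T₂(T₃(T₄T₅)))): 60×35 by 35×27 → 60×27, cost 60·35·27 = 56700; cumulative 93825. Total 93825.
Order II = ((T₁T₂)((T₃T₄)T₅)): (T₁T₂): 60×35 by 35×33 → 60×33, cost 60·35·33 = 69300; (T₃T₄): 33×5 by 5×11 → 33×11, cost 33·5·11 = 1815; ((T₃T₄)T₅): 33×11 by 11×27 → 33×27, cost 33·11·27 = 9801; cumulative 11616; ((T₁T₂)((T₃T₄)T₅)): 60×33 by 33×27 → 60×27, cost 60·33·27 = 53460; cumulative 134376. Total 134376.
Difference: |93825 − 134376| = 40551.

40551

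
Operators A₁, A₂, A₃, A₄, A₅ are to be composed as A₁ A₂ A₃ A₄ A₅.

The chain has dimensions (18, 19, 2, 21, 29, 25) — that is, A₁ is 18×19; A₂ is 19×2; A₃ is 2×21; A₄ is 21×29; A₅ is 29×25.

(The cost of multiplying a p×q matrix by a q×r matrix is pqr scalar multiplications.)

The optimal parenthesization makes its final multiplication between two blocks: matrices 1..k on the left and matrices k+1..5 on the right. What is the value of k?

Adjacent pairs: A₁A₂ = 18·19·2 = 684; A₂A₃ = 19·2·21 = 798; A₃A₄ = 2·21·29 = 1218; A₄A₅ = 21·29·25 = 15225.
Length 3: A₁..A₃: k=1: 0+798+18·19·21=7980; k=2: 684+0+18·2·21=1440 → min 1440 | A₂..A₄: k=2: 0+1218+19·2·29=2320; k=3: 798+0+19·21·29=12369 → min 2320 | A₃..A₅: k=3: 0+15225+2·21·25=16275; k=4: 1218+0+2·29·25=2668 → min 2668.
Length 4: A₁..A₄: k=1: 0+2320+18·19·29=12238; k=2: 684+1218+18·2·29=2946; k=3: 1440+0+18·21·29=12402 → min 2946 | A₂..A₅: k=2: 0+2668+19·2·25=3618; k=3: 798+15225+19·21·25=25998; k=4: 2320+0+19·29·25=16095 → min 3618.
Top-level splits: k=1: (A₁..A₁)·(A₂..A₅) → 0+3618+18·19·25 = 12168; k=2: (A₁..A₂)·(A₃..A₅) → 684+2668+18·2·25 = 4252; k=3: (A₁..A₃)·(A₄..A₅) → 1440+15225+18·21·25 = 26115; k=4: (A₁..A₄)·(A₅..A₅) → 2946+0+18·29·25 = 15996.
Best split is after A₂, i.e. k = 2.

2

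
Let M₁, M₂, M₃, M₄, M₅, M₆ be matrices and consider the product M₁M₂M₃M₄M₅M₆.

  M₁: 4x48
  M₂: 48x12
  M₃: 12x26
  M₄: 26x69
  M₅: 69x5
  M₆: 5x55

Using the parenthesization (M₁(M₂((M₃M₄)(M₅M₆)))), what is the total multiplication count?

128283

(M₃M₄): 12×26 by 26×69 → 12×69, cost 12·26·69 = 21528
(M₅M₆): 69×5 by 5×55 → 69×55, cost 69·5·55 = 18975
((M₃M₄)(M₅M₆)): 12×69 by 69×55 → 12×55, cost 12·69·55 = 45540; cumulative 86043
(M₂((M₃M₄)(M₅M₆))): 48×12 by 12×55 → 48×55, cost 48·12·55 = 31680; cumulative 117723
(M₁(M₂((M₃M₄)(M₅M₆)))): 4×48 by 48×55 → 4×55, cost 4·48·55 = 10560; cumulative 128283
Total: 128283 scalar multiplications.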